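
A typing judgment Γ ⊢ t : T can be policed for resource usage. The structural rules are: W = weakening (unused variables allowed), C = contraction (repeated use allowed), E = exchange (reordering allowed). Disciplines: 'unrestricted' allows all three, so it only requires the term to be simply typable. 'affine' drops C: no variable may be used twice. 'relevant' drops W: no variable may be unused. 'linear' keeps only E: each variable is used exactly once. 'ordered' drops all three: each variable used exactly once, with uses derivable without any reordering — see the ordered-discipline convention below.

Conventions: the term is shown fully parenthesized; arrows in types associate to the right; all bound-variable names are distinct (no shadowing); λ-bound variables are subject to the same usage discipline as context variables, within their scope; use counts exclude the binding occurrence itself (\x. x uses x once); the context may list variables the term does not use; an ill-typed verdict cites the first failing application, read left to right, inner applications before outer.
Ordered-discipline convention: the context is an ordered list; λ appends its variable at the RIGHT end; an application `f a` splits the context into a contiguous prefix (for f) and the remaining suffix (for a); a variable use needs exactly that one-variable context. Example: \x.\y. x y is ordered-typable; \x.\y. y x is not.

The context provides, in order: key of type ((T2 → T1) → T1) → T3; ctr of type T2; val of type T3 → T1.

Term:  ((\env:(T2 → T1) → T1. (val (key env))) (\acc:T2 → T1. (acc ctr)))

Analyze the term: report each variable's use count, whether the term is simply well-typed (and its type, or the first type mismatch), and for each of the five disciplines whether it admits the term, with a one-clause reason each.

use counts: key: 1; ctr: 1; val: 1; env (bound): 1; acc (bound): 1
uses in reading order: val, key, env, acc, ctr
typing: well-typed — term : T1
ordered: ✗, no ordered split (uses run val, key, env, acc, ctr)
linear: ✓, each of key, ctr, val, env, acc used exactly once
affine: ✓, none of key, ctr, val, env, acc used more than once
relevant: ✓, none of key, ctr, val, env, acc goes unused
unrestricted: ✓, well-typed at T1; no restrictions here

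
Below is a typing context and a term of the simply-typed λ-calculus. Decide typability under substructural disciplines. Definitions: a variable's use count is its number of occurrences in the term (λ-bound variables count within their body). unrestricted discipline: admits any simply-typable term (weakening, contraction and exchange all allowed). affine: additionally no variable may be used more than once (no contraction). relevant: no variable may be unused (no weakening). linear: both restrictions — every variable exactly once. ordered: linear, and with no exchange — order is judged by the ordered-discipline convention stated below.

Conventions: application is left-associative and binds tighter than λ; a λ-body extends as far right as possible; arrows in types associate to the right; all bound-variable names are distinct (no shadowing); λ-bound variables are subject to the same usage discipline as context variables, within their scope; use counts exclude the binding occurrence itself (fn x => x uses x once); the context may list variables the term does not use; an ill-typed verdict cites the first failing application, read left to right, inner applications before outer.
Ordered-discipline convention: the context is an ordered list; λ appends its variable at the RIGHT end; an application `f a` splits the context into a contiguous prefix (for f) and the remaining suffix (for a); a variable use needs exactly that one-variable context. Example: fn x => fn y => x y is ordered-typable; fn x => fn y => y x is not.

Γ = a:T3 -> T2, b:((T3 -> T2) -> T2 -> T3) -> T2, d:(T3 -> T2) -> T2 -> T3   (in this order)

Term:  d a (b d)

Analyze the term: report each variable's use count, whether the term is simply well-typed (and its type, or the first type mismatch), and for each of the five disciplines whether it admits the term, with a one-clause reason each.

usage: a: 1×, b: 1×, d: 2×
order of uses: d, a, b, d
typing: well-typed — term : T3
ordered: ✗, needs contraction — d ×2
linear: ✗, needs contraction — d ×2
affine: ✗, needs contraction — d ×2
relevant: ✓, every one of a, b, d appears
unrestricted: ✓, well-typed at T3; no restrictions here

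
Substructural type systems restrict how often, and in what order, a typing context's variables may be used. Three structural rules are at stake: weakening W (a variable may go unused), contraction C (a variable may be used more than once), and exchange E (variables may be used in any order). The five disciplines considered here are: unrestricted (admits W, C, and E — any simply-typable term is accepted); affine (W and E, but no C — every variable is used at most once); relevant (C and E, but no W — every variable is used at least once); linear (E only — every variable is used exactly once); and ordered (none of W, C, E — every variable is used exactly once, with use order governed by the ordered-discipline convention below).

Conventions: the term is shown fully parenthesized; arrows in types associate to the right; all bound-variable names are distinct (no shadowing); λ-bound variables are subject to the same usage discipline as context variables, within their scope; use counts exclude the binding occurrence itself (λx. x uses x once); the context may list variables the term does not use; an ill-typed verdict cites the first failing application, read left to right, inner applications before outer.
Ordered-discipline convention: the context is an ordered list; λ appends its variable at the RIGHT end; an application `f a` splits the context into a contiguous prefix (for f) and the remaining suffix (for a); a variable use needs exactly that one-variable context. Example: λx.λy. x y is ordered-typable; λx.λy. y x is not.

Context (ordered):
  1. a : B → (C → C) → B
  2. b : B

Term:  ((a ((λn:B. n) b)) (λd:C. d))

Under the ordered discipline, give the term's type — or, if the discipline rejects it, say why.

term : B
use counts: a=1, b=1, n (λ-bound)=1, d (λ-bound)=1
left-to-right use order: a, n, b, d
typing: ✓ — B
summary: ordered ✓ | linear ✓ | affine ✓ | relevant ✓ | unrestricted ✓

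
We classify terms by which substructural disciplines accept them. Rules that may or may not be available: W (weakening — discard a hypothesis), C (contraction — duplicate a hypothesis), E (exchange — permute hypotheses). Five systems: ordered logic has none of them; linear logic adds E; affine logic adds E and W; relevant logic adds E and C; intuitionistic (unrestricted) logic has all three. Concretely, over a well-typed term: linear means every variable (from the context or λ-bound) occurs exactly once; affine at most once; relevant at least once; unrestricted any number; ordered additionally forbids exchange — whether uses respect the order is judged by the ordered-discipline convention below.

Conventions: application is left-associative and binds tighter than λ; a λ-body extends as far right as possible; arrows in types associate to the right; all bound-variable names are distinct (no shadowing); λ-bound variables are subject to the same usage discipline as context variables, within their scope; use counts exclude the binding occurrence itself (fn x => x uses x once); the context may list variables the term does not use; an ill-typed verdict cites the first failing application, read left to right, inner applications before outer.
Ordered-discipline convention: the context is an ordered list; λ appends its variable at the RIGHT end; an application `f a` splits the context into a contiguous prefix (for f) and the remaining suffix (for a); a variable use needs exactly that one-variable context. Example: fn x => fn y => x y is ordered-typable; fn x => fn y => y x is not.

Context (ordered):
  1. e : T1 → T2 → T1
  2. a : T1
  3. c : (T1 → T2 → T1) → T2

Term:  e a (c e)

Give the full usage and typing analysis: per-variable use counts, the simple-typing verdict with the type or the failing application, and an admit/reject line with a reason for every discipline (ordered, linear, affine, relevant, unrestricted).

usage: e ×2, a ×1, c ×1
order of uses: e, a, c, e
typing: well-typed at T1
ordered: ✗, needs contraction — e ×2
linear: ✗, needs contraction — e ×2
affine: ✗, needs contraction — e ×2
relevant: ✓, e, a, c: all used, weakening unneeded
unrestricted: ✓, well-typed at T1; no restrictions here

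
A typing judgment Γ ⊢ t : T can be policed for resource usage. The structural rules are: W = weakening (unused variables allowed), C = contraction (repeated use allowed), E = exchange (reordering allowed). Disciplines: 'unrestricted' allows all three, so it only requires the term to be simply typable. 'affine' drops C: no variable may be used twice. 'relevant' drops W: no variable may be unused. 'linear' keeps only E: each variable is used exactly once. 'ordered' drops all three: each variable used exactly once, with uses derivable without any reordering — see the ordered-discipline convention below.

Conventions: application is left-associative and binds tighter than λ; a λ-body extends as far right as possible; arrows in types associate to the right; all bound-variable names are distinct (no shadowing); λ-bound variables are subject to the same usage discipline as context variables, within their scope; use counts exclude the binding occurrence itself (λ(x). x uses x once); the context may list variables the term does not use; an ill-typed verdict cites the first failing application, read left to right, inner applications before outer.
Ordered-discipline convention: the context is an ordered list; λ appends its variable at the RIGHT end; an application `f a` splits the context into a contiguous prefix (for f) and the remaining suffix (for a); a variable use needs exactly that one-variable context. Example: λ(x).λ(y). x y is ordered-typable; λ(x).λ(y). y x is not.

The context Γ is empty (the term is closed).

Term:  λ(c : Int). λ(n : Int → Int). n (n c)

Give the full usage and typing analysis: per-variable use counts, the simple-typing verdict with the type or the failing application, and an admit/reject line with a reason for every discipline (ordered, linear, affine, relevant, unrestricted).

use counts: c [bound]=1, n [bound]=2
order of uses: n, n, c
typing: ✓ — Int → (Int → Int) → Int
ordered: ✗ — n ×2 used more than once (contraction)
linear: ✗ — n ×2 used more than once (contraction)
affine: ✗ — n ×2 used more than once (contraction)
relevant: ✓ — at least one use each (c, n)
unrestricted: ✓ — well-typed at Int → (Int → Int) → Int; no restrictions here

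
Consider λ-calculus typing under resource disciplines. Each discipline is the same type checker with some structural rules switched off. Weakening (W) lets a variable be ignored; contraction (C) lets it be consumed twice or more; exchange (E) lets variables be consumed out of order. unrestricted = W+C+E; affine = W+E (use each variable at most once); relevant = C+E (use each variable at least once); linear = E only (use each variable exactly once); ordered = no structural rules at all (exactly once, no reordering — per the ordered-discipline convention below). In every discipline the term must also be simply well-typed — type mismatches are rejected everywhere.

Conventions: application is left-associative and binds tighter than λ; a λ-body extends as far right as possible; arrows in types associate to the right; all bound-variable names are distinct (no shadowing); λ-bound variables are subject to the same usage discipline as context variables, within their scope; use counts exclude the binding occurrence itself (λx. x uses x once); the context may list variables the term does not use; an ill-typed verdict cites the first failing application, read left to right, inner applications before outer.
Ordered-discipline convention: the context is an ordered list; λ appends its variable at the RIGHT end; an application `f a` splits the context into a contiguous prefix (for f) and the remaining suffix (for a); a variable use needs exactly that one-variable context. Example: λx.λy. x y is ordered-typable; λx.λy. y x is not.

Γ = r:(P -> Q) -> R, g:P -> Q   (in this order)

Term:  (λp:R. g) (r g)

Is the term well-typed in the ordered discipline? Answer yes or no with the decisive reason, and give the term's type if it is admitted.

no — g ×2 used more than once (contraction); needs weakening: p unused
use counts: r: 1×, g: 2×, p (λ-bound): 0×
uses in reading order: g, r, g
typing: well-typed at P -> Q
all disciplines: ordered ✗, linear ✗, affine ✗, relevant ✗, unrestricted ✓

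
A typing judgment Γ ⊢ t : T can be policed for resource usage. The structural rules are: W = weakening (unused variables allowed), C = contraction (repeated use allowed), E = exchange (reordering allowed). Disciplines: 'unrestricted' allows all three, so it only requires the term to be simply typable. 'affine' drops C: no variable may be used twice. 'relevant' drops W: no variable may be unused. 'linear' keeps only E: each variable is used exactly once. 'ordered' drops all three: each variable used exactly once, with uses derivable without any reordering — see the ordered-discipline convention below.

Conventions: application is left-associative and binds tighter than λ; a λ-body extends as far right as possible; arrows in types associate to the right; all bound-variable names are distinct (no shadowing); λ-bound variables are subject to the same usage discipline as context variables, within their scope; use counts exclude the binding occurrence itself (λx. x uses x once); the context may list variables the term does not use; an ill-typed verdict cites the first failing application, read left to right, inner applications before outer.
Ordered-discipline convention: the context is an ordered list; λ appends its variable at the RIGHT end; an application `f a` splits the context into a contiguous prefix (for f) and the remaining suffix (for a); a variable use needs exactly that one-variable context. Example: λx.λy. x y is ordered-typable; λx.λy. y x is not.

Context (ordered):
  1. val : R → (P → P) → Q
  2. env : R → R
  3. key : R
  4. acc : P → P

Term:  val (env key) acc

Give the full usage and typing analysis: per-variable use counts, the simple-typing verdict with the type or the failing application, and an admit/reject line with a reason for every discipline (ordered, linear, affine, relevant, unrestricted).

use counts: val=1; env=1; key=1; acc=1
left-to-right use order: val, env, key, acc
typing: ✓ — Q
ordered ✓ (val, env, key, acc once each; derivable with no W/C/E)
linear ✓ (val, env, key, acc: one use apiece)
affine ✓ (val, env, key, acc: no repeats, contraction unneeded)
relevant ✓ (val, env, key, acc: all used, weakening unneeded)
unrestricted ✓ (typability at Q is all that's needed)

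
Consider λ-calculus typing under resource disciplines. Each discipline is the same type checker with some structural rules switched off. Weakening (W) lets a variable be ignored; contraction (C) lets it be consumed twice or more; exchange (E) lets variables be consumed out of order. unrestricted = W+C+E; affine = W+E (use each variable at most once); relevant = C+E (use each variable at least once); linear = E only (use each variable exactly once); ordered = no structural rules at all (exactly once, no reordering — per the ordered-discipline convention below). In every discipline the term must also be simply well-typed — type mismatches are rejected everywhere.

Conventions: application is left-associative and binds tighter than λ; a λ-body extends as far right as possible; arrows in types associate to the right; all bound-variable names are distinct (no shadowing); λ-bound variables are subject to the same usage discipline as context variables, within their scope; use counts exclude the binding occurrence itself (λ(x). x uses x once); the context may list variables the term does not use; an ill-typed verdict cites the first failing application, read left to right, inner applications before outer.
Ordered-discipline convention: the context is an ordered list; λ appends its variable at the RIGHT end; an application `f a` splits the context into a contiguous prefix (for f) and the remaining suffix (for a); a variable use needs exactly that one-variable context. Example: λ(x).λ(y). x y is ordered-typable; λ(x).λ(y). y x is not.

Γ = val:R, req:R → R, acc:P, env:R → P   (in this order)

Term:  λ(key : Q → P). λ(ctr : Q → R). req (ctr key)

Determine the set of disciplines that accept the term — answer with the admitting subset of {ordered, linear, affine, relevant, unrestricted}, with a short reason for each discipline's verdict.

admitting disciplines: none
usage: val: 0×, req: 1×, acc: 0×, env: 0×, key [bound]: 1×, ctr [bound]: 1×
uses in reading order: req, ctr, key
typing: ill-typed: an application expects Q but receives Q → P
ordered ✗ (a type mismatch blocks all five)
linear ✗ (the type mismatch rejects it)
affine ✗ (not simply typable)
relevant ✗ (fails simple typing)
unrestricted ✗ (a type mismatch blocks all five)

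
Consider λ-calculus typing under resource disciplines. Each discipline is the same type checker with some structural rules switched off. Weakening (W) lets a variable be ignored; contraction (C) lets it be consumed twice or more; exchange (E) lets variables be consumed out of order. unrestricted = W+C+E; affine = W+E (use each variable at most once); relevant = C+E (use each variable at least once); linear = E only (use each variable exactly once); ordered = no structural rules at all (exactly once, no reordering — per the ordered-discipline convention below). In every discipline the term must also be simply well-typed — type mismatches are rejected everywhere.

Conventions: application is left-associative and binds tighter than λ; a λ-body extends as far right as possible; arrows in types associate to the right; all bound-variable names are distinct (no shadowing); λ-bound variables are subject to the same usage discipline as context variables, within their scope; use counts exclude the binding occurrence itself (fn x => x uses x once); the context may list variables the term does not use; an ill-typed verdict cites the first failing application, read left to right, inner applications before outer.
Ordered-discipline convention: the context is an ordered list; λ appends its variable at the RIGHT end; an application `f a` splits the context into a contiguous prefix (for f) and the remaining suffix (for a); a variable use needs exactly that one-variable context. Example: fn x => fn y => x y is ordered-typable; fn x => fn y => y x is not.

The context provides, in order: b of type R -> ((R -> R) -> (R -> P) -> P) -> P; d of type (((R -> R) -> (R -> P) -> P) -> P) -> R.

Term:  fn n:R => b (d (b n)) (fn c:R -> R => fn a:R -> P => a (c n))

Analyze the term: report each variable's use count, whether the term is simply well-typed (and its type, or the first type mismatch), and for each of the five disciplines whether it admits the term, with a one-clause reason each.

variable uses: b ×2, d ×1, n (λ-bound) ×2, c (λ-bound) ×1, a (λ-bound) ×1
use order (left to right): b, d, b, n, a, c, n
typing: the term checks, with type R -> P
ordered: ✗ — b ×2, n ×2 used more than once (contraction)
linear: ✗ — b ×2, n ×2 used more than once (contraction)
affine: ✗ — b ×2, n ×2 used more than once (contraction)
relevant: ✓ — none of b, d, n, c, a goes unused
unrestricted: ✓ — well-typed at R -> P; no restrictions here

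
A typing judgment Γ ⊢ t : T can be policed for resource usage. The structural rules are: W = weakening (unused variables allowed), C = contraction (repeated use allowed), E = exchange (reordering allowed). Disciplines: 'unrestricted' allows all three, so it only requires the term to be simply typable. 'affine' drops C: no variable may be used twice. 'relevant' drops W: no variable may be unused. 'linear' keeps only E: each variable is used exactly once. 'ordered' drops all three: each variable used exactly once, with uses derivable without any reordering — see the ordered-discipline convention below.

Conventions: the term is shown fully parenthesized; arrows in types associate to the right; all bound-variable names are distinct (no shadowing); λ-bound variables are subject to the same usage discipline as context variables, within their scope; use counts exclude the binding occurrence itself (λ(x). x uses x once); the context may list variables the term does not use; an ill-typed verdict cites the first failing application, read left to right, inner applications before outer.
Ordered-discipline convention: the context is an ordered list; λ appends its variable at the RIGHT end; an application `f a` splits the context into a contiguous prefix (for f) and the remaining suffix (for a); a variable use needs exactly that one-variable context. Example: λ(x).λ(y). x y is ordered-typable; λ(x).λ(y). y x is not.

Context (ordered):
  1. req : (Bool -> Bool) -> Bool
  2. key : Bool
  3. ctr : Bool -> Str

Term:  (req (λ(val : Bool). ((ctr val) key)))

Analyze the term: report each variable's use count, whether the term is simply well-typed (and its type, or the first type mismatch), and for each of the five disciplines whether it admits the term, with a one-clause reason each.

usage: req: 1, key: 1, ctr: 1, val [bound]: 1
uses in reading order: req, ctr, val, key
typing: ill-typed: non-arrow in function slot: Str
ordered ✗ (the type mismatch rejects it)
linear ✗ (not simply typable)
affine ✗ (fails simple typing)
relevant ✗ (a type mismatch blocks all five)
unrestricted ✗ (the type mismatch rejects it)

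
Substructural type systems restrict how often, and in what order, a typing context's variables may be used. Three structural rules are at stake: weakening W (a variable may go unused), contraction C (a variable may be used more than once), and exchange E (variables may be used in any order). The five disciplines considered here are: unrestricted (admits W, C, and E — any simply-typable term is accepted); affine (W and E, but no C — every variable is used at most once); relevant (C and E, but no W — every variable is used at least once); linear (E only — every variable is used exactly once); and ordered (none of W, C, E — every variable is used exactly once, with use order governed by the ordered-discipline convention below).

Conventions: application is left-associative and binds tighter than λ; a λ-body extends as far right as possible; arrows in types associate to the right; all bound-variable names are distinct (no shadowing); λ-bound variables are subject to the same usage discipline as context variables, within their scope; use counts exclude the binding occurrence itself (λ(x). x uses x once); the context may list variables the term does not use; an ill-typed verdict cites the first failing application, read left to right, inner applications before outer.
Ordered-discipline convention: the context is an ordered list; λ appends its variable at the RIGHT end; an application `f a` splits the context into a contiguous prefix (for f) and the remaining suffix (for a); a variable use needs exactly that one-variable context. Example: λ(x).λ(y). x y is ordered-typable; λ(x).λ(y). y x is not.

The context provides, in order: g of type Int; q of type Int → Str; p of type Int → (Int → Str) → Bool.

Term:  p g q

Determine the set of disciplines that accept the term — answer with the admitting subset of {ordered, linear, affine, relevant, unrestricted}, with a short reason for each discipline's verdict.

admitted by: linear, affine, relevant, unrestricted
variable uses: g: 1×; q: 1×; p: 1×
order of uses: p, g, q
typing: the term checks, with type Bool
ordered ✗ (needs exchange: uses follow p, g, q)
linear ✓ (g, q, p: one use apiece)
affine ✓ (none of g, q, p used more than once)
relevant ✓ (at least one use each (g, q, p))
unrestricted ✓ (well-typed at Bool; no restrictions here)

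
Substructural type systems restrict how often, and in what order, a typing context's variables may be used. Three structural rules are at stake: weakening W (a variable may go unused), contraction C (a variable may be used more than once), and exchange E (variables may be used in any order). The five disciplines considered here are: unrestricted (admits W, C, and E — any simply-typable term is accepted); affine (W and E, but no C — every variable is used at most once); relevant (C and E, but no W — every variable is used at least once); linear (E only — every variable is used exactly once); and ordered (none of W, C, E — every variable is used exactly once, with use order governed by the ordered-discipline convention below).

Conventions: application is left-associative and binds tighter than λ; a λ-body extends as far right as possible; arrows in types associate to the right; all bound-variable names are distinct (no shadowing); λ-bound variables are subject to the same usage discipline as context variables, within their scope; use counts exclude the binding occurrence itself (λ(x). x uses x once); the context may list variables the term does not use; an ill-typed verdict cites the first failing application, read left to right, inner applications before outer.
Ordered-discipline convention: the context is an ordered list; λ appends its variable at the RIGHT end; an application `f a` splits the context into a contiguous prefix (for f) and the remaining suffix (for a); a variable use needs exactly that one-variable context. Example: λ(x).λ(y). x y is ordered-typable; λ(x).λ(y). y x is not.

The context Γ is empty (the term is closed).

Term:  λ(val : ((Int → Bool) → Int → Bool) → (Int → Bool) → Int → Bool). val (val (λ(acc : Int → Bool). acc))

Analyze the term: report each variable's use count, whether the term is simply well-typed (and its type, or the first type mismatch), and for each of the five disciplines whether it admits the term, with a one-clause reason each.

use counts: val (bound)=2, acc (bound)=1
order of uses: val, val, acc
typing: ✓ — (((Int → Bool) → Int → Bool) → (Int → Bool) → Int → Bool) → (Int → Bool) → Int → Bool
ordered ✗ (repeated use of val ×2)
linear ✗ (repeated use of val ×2)
affine ✗ (repeated use of val ×2)
relevant ✓ (val, acc: all used, weakening unneeded)
unrestricted ✓ (well-typed at (((Int → Bool) → Int → Bool) → (Int → Bool) → Int → Bool) → (Int → Bool) → Int → Bool; no restrictions here)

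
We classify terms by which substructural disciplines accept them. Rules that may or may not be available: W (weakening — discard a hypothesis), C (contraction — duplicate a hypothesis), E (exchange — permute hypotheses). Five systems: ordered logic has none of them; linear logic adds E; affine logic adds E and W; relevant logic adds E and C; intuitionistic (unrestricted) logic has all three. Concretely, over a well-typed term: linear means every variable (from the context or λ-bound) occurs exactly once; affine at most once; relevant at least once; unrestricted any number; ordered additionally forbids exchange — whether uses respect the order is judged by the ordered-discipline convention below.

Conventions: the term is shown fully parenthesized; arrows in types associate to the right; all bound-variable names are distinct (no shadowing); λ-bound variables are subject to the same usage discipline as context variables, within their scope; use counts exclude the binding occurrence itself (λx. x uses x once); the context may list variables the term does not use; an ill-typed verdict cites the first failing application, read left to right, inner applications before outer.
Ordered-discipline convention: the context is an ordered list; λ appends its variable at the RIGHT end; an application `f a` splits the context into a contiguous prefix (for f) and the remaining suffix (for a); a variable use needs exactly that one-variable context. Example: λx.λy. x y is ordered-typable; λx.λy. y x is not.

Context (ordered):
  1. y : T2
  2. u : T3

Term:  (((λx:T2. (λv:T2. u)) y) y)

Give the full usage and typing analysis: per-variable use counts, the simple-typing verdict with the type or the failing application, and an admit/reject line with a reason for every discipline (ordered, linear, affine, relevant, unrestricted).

counts: y: 2×, u: 1×, x (λ-bound): 0×, v (λ-bound): 0×
left-to-right use order: u, y, y
typing: ✓ — T3
ordered ✗ (uses contraction: y ×2; x, v never used (weakening))
linear ✗ (uses contraction: y ×2; x, v never used (weakening))
affine ✗ (uses contraction: y ×2)
relevant ✗ (x, v never used (weakening))
unrestricted ✓ (type-checks (T3) and nothing is barred)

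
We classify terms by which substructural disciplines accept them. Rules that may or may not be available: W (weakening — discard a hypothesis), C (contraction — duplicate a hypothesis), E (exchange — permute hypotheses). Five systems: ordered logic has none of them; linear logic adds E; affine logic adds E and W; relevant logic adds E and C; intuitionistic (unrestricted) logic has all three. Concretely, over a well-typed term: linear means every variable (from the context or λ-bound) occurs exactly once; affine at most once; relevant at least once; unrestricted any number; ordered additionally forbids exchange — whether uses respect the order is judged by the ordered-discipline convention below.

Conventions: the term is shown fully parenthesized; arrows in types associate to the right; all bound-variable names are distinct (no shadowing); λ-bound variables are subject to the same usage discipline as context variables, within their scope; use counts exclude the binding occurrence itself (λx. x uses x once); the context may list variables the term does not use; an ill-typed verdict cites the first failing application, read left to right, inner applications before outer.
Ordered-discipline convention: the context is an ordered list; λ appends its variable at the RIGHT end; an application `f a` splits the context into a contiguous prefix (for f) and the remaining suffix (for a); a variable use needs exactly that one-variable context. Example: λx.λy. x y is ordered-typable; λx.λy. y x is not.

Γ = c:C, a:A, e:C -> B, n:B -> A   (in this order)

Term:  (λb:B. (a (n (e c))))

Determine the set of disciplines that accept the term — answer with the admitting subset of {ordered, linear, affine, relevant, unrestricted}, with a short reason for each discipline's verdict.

admitted in: none
counts: c=1, a=1, e=1, n=1, b (λ-bound)=0
left-to-right use order: a, n, e, c
typing: ill-typed: applying a non-function (A)
ordered ✗ (a type mismatch blocks all five)
linear ✗ (the type mismatch rejects it)
affine ✗ (not simply typable)
relevant ✗ (fails simple typing)
unrestricted ✗ (a type mismatch blocks all five)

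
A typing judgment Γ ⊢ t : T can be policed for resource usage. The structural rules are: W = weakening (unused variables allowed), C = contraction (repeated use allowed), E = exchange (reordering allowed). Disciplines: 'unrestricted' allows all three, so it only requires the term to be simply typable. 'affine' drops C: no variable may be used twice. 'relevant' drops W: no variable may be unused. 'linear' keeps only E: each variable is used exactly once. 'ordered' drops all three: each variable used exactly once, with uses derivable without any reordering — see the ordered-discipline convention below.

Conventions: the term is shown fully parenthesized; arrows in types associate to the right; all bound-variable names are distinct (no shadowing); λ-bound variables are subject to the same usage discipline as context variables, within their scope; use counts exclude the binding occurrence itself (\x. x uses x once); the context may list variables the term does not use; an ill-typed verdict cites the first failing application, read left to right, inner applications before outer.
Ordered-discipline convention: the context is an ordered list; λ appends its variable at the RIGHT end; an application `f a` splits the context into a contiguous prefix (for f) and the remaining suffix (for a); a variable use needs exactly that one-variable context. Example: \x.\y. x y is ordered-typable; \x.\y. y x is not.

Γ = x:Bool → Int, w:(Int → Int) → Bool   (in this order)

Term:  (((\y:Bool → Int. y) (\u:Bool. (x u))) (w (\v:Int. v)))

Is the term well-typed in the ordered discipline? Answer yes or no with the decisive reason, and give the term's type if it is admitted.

yes — single-use (x, w, y, u, v), ordered derivation ok; term : Int
variable uses: x: 1×, w: 1×, y (bound): 1×, u (bound): 1×, v (bound): 1×
order of uses: y, x, u, w, v
typing: ✓ — Int
all disciplines: ordered ✓ | linear ✓ | affine ✓ | relevant ✓ | unrestricted ✓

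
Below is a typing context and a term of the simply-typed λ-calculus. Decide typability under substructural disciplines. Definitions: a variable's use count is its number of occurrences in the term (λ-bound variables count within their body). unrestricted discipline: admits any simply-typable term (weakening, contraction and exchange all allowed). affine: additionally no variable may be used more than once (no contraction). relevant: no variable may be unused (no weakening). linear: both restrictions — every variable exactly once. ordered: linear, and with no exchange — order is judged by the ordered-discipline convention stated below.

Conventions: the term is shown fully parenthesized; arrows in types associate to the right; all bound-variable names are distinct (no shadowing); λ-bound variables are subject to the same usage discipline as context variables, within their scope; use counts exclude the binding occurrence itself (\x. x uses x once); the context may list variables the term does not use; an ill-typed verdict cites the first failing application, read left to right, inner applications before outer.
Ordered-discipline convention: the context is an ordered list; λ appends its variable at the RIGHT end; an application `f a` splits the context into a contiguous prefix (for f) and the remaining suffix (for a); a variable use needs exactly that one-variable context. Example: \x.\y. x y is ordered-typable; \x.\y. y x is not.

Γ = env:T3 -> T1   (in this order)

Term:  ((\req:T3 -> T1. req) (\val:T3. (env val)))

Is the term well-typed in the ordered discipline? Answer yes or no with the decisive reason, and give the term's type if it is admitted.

yes — one use each (env, req, val); ordered split holds; term : T3 -> T1
variable uses: env: 1×; req (bound): 1×; val (bound): 1×
use order (left to right): req, env, val
typing: well-typed — term : T3 -> T1
all disciplines: ordered ✓ · linear ✓ · affine ✓ · relevant ✓ · unrestricted ✓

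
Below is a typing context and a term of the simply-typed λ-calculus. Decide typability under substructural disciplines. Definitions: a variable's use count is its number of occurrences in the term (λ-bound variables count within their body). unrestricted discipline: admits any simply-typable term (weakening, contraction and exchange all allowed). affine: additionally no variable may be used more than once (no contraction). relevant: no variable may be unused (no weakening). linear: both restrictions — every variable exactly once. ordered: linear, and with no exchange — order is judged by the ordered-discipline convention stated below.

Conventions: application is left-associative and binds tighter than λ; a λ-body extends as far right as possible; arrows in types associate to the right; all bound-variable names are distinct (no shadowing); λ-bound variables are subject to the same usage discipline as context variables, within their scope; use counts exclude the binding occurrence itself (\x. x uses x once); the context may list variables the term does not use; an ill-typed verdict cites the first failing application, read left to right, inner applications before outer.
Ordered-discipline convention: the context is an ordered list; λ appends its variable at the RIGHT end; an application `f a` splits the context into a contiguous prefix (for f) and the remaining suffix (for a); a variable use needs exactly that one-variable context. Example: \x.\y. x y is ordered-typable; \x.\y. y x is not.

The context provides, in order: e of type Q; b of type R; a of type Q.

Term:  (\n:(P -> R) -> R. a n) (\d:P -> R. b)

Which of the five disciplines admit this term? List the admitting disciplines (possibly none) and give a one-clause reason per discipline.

admitting disciplines: none
use counts: e ×0, b ×1, a ×1, n (bound) ×1, d (bound) ×0
uses in reading order: a, n, b
typing: ill-typed: applying a non-function (Q)
ordered ✗ (a type mismatch blocks all five)
linear ✗ (the type mismatch rejects it)
affine ✗ (not simply typable)
relevant ✗ (fails simple typing)
unrestricted ✗ (a type mismatch blocks all five)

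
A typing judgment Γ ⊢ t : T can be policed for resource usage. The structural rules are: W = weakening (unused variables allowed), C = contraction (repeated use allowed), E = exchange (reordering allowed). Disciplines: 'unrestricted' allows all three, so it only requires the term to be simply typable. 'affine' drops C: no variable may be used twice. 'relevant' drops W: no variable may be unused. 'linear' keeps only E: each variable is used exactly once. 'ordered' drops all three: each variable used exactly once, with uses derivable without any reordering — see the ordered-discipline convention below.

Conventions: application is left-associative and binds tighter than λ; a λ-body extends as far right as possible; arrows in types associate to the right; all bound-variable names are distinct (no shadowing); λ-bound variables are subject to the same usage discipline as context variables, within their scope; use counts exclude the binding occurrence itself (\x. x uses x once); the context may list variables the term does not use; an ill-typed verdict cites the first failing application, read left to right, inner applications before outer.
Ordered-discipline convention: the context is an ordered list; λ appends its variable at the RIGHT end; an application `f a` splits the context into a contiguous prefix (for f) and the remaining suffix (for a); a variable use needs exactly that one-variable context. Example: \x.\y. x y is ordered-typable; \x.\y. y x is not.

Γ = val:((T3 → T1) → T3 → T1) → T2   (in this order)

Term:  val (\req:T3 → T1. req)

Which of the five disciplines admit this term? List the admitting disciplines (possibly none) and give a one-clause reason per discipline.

admitted by: ordered, linear, affine, relevant, unrestricted
use counts: val: 1×; req (bound): 1×
order of uses: val, req
typing: well-typed — term : T2
ordered: ✓, val, req once each; derivable with no W/C/E
linear: ✓, val, req: one use apiece
affine: ✓, no duplicate uses among val, req
relevant: ✓, at least one use each (val, req)
unrestricted: ✓, simply typable at T2; W, C, E all held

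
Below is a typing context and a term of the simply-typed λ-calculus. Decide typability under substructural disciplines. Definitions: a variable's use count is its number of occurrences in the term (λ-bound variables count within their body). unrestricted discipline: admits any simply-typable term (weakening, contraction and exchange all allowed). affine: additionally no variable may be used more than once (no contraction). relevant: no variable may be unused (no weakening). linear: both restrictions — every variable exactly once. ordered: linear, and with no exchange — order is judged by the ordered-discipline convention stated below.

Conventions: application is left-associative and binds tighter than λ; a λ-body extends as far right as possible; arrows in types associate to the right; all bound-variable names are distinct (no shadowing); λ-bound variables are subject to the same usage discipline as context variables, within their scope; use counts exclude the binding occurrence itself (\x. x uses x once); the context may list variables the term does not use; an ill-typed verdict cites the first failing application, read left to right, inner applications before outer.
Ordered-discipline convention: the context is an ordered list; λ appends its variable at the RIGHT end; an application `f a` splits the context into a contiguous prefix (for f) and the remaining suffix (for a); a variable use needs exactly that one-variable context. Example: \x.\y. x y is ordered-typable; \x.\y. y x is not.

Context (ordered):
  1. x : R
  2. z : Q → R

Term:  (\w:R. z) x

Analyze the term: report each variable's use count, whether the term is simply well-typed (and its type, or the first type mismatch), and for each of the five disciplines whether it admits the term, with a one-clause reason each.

usage: x ×1, z ×1, w (bound) ×0
order of uses: z, x
typing: the term checks, with type Q → R
ordered: ✗ — needs weakening: w unused
linear: ✗ — needs weakening: w unused
affine: ✓ — no duplicate uses among x, z, w
relevant: ✗ — needs weakening: w unused
unrestricted: ✓ — well-typed at Q → R; no restrictions here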